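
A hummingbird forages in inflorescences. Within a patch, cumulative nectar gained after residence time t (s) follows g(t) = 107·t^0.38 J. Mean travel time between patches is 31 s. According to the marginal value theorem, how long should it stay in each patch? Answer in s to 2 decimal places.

Optimal t* satisfies g'(t*) = g(t*)/(T + t*).
g'(t) = 0.38·107·t^-0.62. Setting 0.38·107·t^-0.62 = 107·t^0.38/(31+t) gives 0.38(31+t) = t, so 0.62·t = 0.38×31.
t* = 0.38×31/0.62 = 19 s.

19.00 s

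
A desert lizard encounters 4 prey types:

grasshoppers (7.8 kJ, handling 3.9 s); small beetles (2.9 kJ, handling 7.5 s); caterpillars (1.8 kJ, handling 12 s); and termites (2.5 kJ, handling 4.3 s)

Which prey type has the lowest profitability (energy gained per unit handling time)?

Profitability E/h (kJ/s): grasshoppers = 7.8/3.9 = 2, small beetles = 2.9/7.5 = 0.387, caterpillars = 1.8/12 = 0.15, termites = 2.5/4.3 = 0.581.
Ranked: grasshoppers > termites > small beetles > caterpillars.

caterpillars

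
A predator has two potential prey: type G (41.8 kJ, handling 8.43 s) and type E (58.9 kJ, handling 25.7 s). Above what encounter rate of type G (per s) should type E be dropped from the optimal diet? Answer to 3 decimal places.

0.102 per s

At the threshold, the rate on type G alone equals the profitability of type E: λ·41.8/(1 + λ·8.43) = 58.9/25.7 = 2.292.
Rearranging, λ(41.8 − 2.292×8.43) = 2.292, so λ = 2.292/22.48 = 0.102 per s.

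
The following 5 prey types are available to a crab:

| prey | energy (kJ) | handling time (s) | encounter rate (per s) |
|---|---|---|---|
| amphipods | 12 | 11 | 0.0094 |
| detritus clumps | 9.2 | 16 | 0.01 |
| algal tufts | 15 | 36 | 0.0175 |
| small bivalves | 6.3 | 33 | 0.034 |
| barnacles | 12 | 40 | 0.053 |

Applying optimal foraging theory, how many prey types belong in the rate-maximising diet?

4

Profitabilities (E/h, kJ/s): amphipods 1.09, detritus clumps 0.575, algal tufts 0.417, barnacles 0.3, small bivalves 0.191. Add prey in this order while the next type's profitability exceeds the intake rate on those already taken.
Rate on top 1: 0.1022. detritus clumps: 0.575 > 0.1022 → include.
Rate on top 2: 0.1621. algal tufts: 0.417 > 0.1621 → include.
Rate on top 3: 0.2468. barnacles: 0.3 > 0.2468 → include.
Rate on top 4: 0.2749. small bivalves: 0.191 < 0.2749 → exclude; stop.
Optimal diet: amphipods, detritus clumps, algal tufts, barnacles — 4 of 5 types.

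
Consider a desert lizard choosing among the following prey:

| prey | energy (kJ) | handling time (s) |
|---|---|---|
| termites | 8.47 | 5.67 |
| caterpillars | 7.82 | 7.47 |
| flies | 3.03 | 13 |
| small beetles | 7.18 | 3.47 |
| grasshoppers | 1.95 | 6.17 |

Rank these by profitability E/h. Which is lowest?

flies

In descending order of E/h:
small beetles: 7.18/3.47 = 2.07 kJ/s
termites: 8.47/5.67 = 1.49 kJ/s
caterpillars: 7.82/7.47 = 1.05 kJ/s
grasshoppers: 1.95/6.17 = 0.316 kJ/s
flies: 3.03/13 = 0.233 kJ/s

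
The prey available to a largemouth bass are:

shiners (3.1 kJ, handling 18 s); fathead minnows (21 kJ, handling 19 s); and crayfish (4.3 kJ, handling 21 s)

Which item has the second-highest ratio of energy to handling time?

Profitability E/h (kJ/s): shiners = 3.1/18 = 0.172, fathead minnows = 21/19 = 1.11, crayfish = 4.3/21 = 0.205.
Ranked: fathead minnows > crayfish > shiners.

crayfish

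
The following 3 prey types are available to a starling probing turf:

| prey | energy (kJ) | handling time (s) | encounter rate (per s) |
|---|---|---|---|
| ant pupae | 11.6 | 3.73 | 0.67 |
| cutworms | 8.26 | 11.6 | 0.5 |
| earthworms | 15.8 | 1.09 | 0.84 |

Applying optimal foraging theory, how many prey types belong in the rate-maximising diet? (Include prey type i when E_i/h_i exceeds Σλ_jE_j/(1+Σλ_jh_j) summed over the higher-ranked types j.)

Rank by E/h (kJ/s): earthworms 14.5, ant pupae 3.11, cutworms 0.712. Include each in turn until the next type's E/h falls below the running intake rate.
Rate on top 1: 6.928. ant pupae: 3.11 < 6.928 → exclude; stop.
Optimal diet: earthworms — 1 of 3 types.

1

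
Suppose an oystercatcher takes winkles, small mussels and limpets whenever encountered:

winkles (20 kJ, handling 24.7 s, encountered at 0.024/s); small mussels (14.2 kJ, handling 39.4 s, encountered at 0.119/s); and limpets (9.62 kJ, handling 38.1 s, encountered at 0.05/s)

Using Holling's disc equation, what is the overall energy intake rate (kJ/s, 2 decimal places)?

R = (0.024×20 + 0.119×14.2 + 0.05×9.62) / (1 + 0.024×24.7 + 0.119×39.4 + 0.05×38.1) = 2.651/8.186 = 0.3238 kJ/s.

0.32 kJ/s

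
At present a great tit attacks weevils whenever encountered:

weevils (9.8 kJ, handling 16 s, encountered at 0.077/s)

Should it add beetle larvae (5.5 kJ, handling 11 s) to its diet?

Current rate: (0.077×9.8)/(1 + 0.077×16) = 0.3381 kJ/s.
beetle larvae: E/h = 5.5/11 = 0.5 kJ/s.
0.5 > 0.3381, so adding beetle larvae raises the average — include it.

Yes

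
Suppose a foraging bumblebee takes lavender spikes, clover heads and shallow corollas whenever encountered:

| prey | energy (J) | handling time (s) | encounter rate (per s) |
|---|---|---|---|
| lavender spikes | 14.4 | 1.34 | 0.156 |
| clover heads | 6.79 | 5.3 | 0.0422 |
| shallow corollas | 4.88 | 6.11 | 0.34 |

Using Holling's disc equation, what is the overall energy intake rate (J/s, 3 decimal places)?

R = Σλ_iE_i / (1 + Σλ_ih_i)
Numerator: 0.156×14.4 + 0.0422×6.79 + 0.34×4.88 = 4.192
Denominator: 1 + 0.156×1.34 + 0.0422×5.3 + 0.34×6.11 = 3.51
R = 4.192/3.51 = 1.194 J/s

1.194 J/s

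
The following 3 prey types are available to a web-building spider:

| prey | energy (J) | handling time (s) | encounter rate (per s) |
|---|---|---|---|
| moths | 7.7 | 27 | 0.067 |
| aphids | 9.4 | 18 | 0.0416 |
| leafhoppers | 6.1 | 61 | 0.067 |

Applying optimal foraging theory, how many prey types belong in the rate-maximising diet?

Profitabilities (E/h, J/s): aphids 0.522, moths 0.285, leafhoppers 0.1. Add prey in this order while the next type's profitability exceeds the intake rate on those already taken.
Rate on top 1: 0.2236. moths: 0.285 > 0.2236 → include.
Rate on top 2: 0.2549. leafhoppers: 0.1 < 0.2549 → exclude; stop.
Optimal diet: aphids, moths — 2 of 3 types.

2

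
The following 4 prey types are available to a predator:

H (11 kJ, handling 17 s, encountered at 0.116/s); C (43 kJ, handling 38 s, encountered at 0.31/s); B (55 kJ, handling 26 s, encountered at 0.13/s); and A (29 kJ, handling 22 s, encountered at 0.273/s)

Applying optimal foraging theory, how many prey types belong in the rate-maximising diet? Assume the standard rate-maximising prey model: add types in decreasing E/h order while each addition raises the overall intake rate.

1

Profitabilities (E/h, kJ/s): B 2.12, A 1.32, C 1.13, H 0.647. Add prey in this order while the next type's profitability exceeds the intake rate on those already taken.
Rate on top 1: 1.632. A: 1.32 < 1.632 → exclude; stop.
Optimal diet: B — 1 of 4 types.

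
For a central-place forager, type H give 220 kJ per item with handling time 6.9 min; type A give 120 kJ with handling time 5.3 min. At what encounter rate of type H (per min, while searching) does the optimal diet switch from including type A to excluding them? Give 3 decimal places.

0.355 per min

At the threshold, the rate on type H alone equals the profitability of type A: λ·220/(1 + λ·6.9) = 120/5.3 = 22.64.
Rearranging, λ(220 − 22.64×6.9) = 22.64, so λ = 22.64/63.77 = 0.355 per min.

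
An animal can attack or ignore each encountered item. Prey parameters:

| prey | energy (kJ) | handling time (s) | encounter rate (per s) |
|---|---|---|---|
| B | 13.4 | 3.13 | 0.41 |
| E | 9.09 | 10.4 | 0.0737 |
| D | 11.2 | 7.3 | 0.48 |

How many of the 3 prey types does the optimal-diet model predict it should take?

Rank by E/h (kJ/s): B 4.28, D 1.53, E 0.874. Include each in turn until the next type's E/h falls below the running intake rate.
Rate on top 1: 2.406. D: 1.53 < 2.406 → exclude; stop.
Optimal diet: B — 1 of 3 types.

1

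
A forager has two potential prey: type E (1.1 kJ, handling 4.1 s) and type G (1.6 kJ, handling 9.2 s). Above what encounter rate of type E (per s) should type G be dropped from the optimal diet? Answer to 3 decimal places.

0.449 per s

The zero-one rule: include type G iff E₂/h₂ > λE₁/(1+λh₁). Equality gives the switch point.
λE₁h₂ = E₂ + λE₂h₁ ⇒ λ = E₂/(E₁h₂ − E₂h₁) = 1.6/(10.12 − 6.56) = 0.4494 per s.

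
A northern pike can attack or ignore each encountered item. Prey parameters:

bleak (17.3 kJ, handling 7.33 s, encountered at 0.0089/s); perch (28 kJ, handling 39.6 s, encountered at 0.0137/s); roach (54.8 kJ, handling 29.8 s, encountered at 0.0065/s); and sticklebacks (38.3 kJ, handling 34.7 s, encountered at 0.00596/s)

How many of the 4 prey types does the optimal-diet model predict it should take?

4

Profitabilities (E/h, kJ/s): bleak 2.36, roach 1.84, sticklebacks 1.1, perch 0.707. Add prey in this order while the next type's profitability exceeds the intake rate on those already taken.
Rate on top 1: 0.1445. roach: 1.84 > 0.1445 → include.
Rate on top 2: 0.4052. sticklebacks: 1.1 > 0.4052 → include.
Rate on top 3: 0.5038. perch: 0.707 > 0.5038 → include.
Optimal diet: bleak, roach, sticklebacks, perch — 4 of 4 types.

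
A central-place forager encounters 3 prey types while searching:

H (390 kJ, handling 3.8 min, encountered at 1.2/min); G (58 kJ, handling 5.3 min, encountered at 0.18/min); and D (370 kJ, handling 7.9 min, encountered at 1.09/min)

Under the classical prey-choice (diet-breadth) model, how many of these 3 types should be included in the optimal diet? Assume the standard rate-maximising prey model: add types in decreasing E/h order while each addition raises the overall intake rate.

1

Rank by E/h (kJ/min): H 103, D 46.8, G 10.9. Include each in turn until the next type's E/h falls below the running intake rate.
Rate on top 1: 84.17. D: 46.8 < 84.17 → exclude; stop.
Optimal diet: H — 1 of 3 types.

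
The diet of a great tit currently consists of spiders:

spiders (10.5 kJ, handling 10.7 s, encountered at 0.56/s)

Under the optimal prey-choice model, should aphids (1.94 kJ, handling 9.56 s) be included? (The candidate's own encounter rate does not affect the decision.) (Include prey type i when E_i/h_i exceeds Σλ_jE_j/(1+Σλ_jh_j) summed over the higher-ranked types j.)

No

Intake rate on the current diet: R = (0.56×10.5) / (1 + 0.56×10.7) = 5.88/6.992 = 0.841 kJ/s.
aphids: E/h = 1.94/9.56 = 0.2029 kJ/s.
0.2029 < 0.841, so adding aphids would lower the average — exclude it.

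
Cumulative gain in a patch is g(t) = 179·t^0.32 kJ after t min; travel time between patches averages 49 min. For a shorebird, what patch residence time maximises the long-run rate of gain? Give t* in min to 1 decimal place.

23.1 min

By the marginal value theorem, leave when the instantaneous gain rate g'(t) equals the habitat-wide average g(t)/(T + t).
g'(t) = 0.32·179·t^-0.68. Setting 0.32·179·t^-0.68 = 179·t^0.32/(49+t) gives 0.32(49+t) = t, so 0.68·t = 0.32×49.
t* = 0.32×49/0.68 = 23.06 min.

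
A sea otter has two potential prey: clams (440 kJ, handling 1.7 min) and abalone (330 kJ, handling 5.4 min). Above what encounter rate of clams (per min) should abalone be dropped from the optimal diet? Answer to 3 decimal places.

0.182 per min

Drop abalone once their profitability E₂/h₂ falls below the rate achievable on clams alone: E₂/h₂ = λE₁/(1 + λh₁).
Solve for λ: λE₁h₂ = E₂(1 + λh₁) → λ(E₁h₂ − E₂h₁) = E₂ → λ = E₂/(E₁h₂ − E₂h₁).
λ = 330/(440×5.4 − 330×1.7) = 330/1815 = 0.1818 per min.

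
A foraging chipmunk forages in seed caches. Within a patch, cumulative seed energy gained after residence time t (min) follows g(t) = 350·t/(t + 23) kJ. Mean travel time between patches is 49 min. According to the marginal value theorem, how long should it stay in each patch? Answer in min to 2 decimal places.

33.57 min

By the marginal value theorem, leave when the instantaneous gain rate g'(t) equals the habitat-wide average g(t)/(T + t).
g'(t) = 350·23/(t + 23)². Setting 350·23/(t+23)² = 350t/[(t+23)(49+t)] gives 23(49+t) = t(t+23), so t² = 23×49 = 1127.
t* = √1127 = 33.57 min.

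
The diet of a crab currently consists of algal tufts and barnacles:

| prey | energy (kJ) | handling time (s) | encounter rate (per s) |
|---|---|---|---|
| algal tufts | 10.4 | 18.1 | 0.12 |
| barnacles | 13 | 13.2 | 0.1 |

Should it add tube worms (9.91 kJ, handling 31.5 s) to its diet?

No

Intake rate on the current diet: R = (0.12×10.4 + 0.1×13) / (1 + 0.12×18.1 + 0.1×13.2) = 2.548/4.492 = 0.5672 kJ/s.
Profitability of tube worms: 9.91/31.5 = 0.3146 kJ/s.
Since 0.3146 < R, time spent handling tube worms is better spent searching.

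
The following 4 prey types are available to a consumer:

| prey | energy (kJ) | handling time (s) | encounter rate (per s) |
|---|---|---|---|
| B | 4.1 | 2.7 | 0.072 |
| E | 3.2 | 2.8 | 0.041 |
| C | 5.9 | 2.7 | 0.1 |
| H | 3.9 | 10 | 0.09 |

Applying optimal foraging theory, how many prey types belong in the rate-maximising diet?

3

Profitabilities (E/h, kJ/s): C 2.19, B 1.52, E 1.14, H 0.39. Add prey in this order while the next type's profitability exceeds the intake rate on those already taken.
Rate on top 1: 0.4646. B: 1.52 > 0.4646 → include.
Rate on top 2: 0.6045. E: 1.14 > 0.6045 → include.
Rate on top 3: 0.6436. H: 0.39 < 0.6436 → exclude; stop.
Optimal diet: C, B, E — 3 of 4 types.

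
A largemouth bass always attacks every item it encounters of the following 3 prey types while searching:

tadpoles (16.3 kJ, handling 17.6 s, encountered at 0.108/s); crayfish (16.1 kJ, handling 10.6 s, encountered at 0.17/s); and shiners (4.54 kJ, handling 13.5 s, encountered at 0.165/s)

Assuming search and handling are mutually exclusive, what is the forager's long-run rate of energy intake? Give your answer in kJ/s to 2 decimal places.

0.76 kJ/s

R = Σλ_iE_i / (1 + Σλ_ih_i)
Numerator: 0.108×16.3 + 0.17×16.1 + 0.165×4.54 = 5.247
Denominator: 1 + 0.108×17.6 + 0.17×10.6 + 0.165×13.5 = 6.93
R = 5.247/6.93 = 0.757 kJ/s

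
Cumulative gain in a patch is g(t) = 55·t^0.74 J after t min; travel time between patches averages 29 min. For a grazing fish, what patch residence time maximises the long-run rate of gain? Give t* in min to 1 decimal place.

82.5 min

Optimal t* satisfies g'(t*) = g(t*)/(T + t*).
g'(t) = 0.74·55·t^-0.26. Setting 0.74·55·t^-0.26 = 55·t^0.74/(29+t) gives 0.74(29+t) = t, so 0.26·t = 0.74×29.
t* = 0.74×29/0.26 = 82.54 min.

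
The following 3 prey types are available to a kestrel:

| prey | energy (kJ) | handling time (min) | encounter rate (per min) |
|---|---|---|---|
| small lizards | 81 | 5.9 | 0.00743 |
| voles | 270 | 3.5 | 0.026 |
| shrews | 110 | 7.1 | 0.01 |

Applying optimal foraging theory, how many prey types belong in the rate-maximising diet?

E/h in descending order: voles 77.1, shrews 15.5, small lizards 13.7 kJ/min. The optimal diet is the largest prefix of this list for which every included type satisfies E_i/h_i > R on the types above it.
Rate on top 1: 6.434. shrews: 15.5 > 6.434 → include.
Rate on top 2: 6.988. small lizards: 13.7 > 6.988 → include.
Optimal diet: voles, shrews, small lizards — 3 of 3 types.

3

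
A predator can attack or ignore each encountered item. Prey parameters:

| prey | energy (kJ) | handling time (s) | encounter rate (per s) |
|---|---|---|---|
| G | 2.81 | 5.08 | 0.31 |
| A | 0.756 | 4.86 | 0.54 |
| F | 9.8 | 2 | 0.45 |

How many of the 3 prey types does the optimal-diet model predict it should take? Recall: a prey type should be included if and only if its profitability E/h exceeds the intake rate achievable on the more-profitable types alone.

1

Rank by E/h (kJ/s): F 4.9, G 0.553, A 0.156. Include each in turn until the next type's E/h falls below the running intake rate.
Rate on top 1: 2.321. G: 0.553 < 2.321 → exclude; stop.
Optimal diet: F — 1 of 3 types.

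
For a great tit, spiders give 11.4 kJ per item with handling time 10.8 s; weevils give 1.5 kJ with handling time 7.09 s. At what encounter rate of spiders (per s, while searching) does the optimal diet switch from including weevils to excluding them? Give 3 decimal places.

At the threshold, the rate on spiders alone equals the profitability of weevils: λ·11.4/(1 + λ·10.8) = 1.5/7.09 = 0.2116.
Rearranging, λ(11.4 − 0.2116×10.8) = 0.2116, so λ = 0.2116/9.115 = 0.02321 per s.

0.023 per s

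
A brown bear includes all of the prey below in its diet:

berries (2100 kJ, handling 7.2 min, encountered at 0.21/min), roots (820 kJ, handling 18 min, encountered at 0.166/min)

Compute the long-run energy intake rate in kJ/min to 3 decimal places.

104.931 kJ/min

R = Σλ_iE_i / (1 + Σλ_ih_i)
Numerator: 0.21×2100 + 0.166×820 = 577.1
Denominator: 1 + 0.21×7.2 + 0.166×18 = 5.5
R = 577.1/5.5 = 104.9 kJ/min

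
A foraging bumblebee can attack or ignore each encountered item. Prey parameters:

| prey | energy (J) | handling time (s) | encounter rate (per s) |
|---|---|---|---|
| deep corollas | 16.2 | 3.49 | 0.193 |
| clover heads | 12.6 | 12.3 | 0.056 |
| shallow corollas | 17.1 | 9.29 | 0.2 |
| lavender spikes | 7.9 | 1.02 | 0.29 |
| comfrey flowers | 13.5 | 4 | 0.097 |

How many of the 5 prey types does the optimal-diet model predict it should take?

Rank by E/h (J/s): lavender spikes 7.75, deep corollas 4.64, comfrey flowers 3.38, shallow corollas 1.84, clover heads 1.02. Include each in turn until the next type's E/h falls below the running intake rate.
Rate on top 1: 1.768. deep corollas: 4.64 > 1.768 → include.
Rate on top 2: 2.751. comfrey flowers: 3.38 > 2.751 → include.
Rate on top 3: 2.854. shallow corollas: 1.84 < 2.854 → exclude; stop.
Optimal diet: lavender spikes, deep corollas, comfrey flowers — 3 of 5 types.

3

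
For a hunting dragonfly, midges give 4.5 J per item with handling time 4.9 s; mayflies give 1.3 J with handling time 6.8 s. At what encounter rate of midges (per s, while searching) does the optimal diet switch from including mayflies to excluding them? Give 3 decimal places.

0.054 per s

The zero-one rule: include mayflies iff E₂/h₂ > λE₁/(1+λh₁). Equality gives the switch point.
λE₁h₂ = E₂ + λE₂h₁ ⇒ λ = E₂/(E₁h₂ − E₂h₁) = 1.3/(30.6 − 6.37) = 0.05365 per s.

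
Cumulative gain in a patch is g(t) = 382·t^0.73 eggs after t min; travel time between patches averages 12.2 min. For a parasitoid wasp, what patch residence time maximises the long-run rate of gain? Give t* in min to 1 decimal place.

33.0 min

By the marginal value theorem, leave when the instantaneous gain rate g'(t) equals the habitat-wide average g(t)/(T + t).
g'(t) = 0.73·382·t^-0.27. Setting 0.73·382·t^-0.27 = 382·t^0.73/(12.2+t) gives 0.73(12.2+t) = t, so 0.27·t = 0.73×12.2.
t* = 0.73×12.2/0.27 = 32.99 min.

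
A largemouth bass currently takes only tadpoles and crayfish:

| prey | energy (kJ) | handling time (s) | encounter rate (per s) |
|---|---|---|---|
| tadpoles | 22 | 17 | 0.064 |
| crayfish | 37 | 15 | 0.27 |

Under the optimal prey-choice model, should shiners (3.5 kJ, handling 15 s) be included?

No

On tadpoles and crayfish alone, R = ΣλE/(1+Σλh) = 11.4/6.138 = 1.857 kJ/s.
shiners: E/h = 3.5/15 = 0.2333 kJ/s.
0.2333 < 1.857, so adding shiners would lower the average — exclude it.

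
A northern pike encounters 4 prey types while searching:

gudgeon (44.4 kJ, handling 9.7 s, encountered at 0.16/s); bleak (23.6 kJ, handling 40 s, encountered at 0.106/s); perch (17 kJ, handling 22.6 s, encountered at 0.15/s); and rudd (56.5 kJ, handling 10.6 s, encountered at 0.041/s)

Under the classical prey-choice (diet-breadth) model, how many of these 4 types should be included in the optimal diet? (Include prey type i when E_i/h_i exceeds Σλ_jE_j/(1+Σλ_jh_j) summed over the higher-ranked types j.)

Profitabilities (E/h, kJ/s): rudd 5.33, gudgeon 4.58, perch 0.752, bleak 0.59. Add prey in this order while the next type's profitability exceeds the intake rate on those already taken.
Rate on top 1: 1.615. gudgeon: 4.58 > 1.615 → include.
Rate on top 2: 3.154. perch: 0.752 < 3.154 → exclude; stop.
Optimal diet: rudd, gudgeon — 2 of 4 types.

2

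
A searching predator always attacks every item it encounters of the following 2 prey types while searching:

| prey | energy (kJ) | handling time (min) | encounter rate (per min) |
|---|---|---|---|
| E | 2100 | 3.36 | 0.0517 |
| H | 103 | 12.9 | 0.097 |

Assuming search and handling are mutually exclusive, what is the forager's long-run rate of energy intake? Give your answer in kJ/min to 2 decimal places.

48.89 kJ/min

R = Σλ_iE_i / (1 + Σλ_ih_i)
Numerator: 0.0517×2100 + 0.097×103 = 118.6
Denominator: 1 + 0.0517×3.36 + 0.097×12.9 = 2.425
R = 118.6/2.425 = 48.89 kJ/min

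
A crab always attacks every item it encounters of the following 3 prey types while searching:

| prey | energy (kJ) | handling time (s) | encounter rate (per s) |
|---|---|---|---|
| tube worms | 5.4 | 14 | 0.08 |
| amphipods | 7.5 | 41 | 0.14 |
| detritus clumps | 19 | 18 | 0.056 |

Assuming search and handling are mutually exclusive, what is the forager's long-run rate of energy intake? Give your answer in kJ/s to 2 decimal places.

0.29 kJ/s

R = (0.08×5.4 + 0.14×7.5 + 0.056×19) / (1 + 0.08×14 + 0.14×41 + 0.056×18) = 2.546/8.868 = 0.2871 kJ/s.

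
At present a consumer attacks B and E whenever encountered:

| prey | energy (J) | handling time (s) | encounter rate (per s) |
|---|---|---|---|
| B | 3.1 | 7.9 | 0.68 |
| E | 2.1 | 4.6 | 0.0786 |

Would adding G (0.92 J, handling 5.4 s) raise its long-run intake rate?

No

Intake rate on the current diet: R = (0.68×3.1 + 0.0786×2.1) / (1 + 0.68×7.9 + 0.0786×4.6) = 2.273/6.734 = 0.3376 J/s.
Profitability of G: 0.92/5.4 = 0.1704 J/s.
0.1704 < 0.3376, so adding G would lower the average — exclude it.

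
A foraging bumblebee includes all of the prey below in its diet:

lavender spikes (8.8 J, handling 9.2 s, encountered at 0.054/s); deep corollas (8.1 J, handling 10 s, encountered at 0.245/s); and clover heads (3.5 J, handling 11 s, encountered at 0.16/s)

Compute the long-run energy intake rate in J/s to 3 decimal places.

Energy encountered per unit search time: 0.054×8.8 + 0.245×8.1 + 0.16×3.5 = 3.02 J/s.
Handling time per unit search time: 0.054×9.2 + 0.245×10 + 0.16×11 = 4.707.
Rate = 3.02/(1 + 4.707) = 0.5291 J/s.

0.529 J/s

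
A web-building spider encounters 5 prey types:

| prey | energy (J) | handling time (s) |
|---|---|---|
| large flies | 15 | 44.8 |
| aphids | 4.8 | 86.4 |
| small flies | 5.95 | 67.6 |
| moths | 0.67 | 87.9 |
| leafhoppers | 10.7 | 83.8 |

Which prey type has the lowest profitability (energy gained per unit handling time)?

Profitability E/h (J/s): large flies = 15/44.8 = 0.335, aphids = 4.8/86.4 = 0.0556, small flies = 5.95/67.6 = 0.088, moths = 0.67/87.9 = 0.00762, leafhoppers = 10.7/83.8 = 0.128.
Ranked: large flies > leafhoppers > small flies > aphids > moths.

moths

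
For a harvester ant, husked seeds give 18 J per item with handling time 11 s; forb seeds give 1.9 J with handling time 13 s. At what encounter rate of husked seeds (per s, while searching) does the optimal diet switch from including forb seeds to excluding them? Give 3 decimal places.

0.009 per s

Drop forb seeds once their profitability E₂/h₂ falls below the rate achievable on husked seeds alone: E₂/h₂ = λE₁/(1 + λh₁).
Solve for λ: λE₁h₂ = E₂(1 + λh₁) → λ(E₁h₂ − E₂h₁) = E₂ → λ = E₂/(E₁h₂ − E₂h₁).
λ = 1.9/(18×13 − 1.9×11) = 1.9/213.1 = 0.008916 per s.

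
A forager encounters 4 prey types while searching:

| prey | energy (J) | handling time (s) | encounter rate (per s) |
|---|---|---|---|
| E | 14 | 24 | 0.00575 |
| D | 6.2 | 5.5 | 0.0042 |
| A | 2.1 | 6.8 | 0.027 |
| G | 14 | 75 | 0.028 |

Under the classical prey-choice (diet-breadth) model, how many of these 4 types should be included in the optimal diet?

4

E/h in descending order: D 1.13, E 0.583, A 0.309, G 0.187 J/s. The optimal diet is the largest prefix of this list for which every included type satisfies E_i/h_i > R on the types above it.
Rate on top 1: 0.02545. E: 0.583 > 0.02545 → include.
Rate on top 2: 0.09176. A: 0.309 > 0.09176 → include.
Rate on top 3: 0.1214. G: 0.187 > 0.1214 → include.
Optimal diet: D, E, A, G — 4 of 4 types.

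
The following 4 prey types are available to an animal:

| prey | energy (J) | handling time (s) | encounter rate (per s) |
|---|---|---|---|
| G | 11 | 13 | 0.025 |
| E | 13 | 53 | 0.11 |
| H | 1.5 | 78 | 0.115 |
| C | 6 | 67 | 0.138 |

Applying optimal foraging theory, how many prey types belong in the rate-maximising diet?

Rank by E/h (J/s): G 0.846, E 0.245, C 0.0896, H 0.0192. Include each in turn until the next type's E/h falls below the running intake rate.
Rate on top 1: 0.2075. E: 0.245 > 0.2075 → include.
Rate on top 2: 0.2383. C: 0.0896 < 0.2383 → exclude; stop.
Optimal diet: G, E — 2 of 4 types.

2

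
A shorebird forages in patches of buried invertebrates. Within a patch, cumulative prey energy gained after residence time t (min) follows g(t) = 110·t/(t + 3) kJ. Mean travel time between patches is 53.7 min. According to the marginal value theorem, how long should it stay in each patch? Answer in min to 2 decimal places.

12.69 min

Optimal t* satisfies g'(t*) = g(t*)/(T + t*).
g'(t) = 110·3/(t + 3)². Setting 110·3/(t+3)² = 110t/[(t+3)(53.7+t)] gives 3(53.7+t) = t(t+3), so t² = 3×53.7 = 161.1.
t* = √161.1 = 12.69 min.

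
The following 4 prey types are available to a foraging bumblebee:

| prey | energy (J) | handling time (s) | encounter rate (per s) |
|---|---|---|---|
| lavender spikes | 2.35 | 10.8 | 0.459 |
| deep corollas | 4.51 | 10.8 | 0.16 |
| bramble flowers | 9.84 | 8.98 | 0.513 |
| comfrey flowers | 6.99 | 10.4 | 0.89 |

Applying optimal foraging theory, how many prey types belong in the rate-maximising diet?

1

Profitabilities (E/h, J/s): bramble flowers 1.1, comfrey flowers 0.672, deep corollas 0.418, lavender spikes 0.218. Add prey in this order while the next type's profitability exceeds the intake rate on those already taken.
Rate on top 1: 0.9003. comfrey flowers: 0.672 < 0.9003 → exclude; stop.
Optimal diet: bramble flowers — 1 of 4 types.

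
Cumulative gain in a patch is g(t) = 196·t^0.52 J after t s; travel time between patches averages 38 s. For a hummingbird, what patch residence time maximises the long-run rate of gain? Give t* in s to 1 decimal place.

41.2 s

Optimal t* satisfies g'(t*) = g(t*)/(T + t*).
g'(t) = 0.52·196·t^-0.48. Setting 0.52·196·t^-0.48 = 196·t^0.52/(38+t) gives 0.52(38+t) = t, so 0.48·t = 0.52×38.
t* = 0.52×38/0.48 = 41.17 s.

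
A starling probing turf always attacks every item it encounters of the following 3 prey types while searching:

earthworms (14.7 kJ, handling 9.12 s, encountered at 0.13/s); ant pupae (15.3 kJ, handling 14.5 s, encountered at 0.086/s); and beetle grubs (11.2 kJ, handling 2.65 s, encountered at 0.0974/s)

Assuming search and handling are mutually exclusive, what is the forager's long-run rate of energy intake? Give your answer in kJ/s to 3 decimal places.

R = (0.13×14.7 + 0.086×15.3 + 0.0974×11.2) / (1 + 0.13×9.12 + 0.086×14.5 + 0.0974×2.65) = 4.318/3.691 = 1.17 kJ/s.

1.170 kJ/s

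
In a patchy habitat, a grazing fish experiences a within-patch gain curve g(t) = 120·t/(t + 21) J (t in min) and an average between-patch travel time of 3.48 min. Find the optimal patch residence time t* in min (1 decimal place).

Optimal t* satisfies g'(t*) = g(t*)/(T + t*).
g'(t) = 120·21/(t + 21)². Setting 120·21/(t+21)² = 120t/[(t+21)(3.48+t)] gives 21(3.48+t) = t(t+21), so t² = 21×3.48 = 73.08.
t* = √73.08 = 8.549 min.

8.5 min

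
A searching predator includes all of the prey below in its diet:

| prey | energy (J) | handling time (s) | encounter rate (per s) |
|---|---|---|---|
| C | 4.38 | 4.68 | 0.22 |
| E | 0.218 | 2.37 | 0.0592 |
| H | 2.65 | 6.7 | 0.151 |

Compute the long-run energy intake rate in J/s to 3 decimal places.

0.433 J/s

Energy encountered per unit search time: 0.22×4.38 + 0.0592×0.218 + 0.151×2.65 = 1.377 J/s.
Handling time per unit search time: 0.22×4.68 + 0.0592×2.37 + 0.151×6.7 = 2.182.
Rate = 1.377/(1 + 2.182) = 0.4327 J/s.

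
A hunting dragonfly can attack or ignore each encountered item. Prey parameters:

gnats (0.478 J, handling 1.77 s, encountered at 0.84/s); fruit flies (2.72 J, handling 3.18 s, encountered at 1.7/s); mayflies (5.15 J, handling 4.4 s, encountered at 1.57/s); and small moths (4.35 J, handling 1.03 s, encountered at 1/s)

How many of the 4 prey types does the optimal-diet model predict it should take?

1

Rank by E/h (J/s): small moths 4.22, mayflies 1.17, fruit flies 0.855, gnats 0.27. Include each in turn until the next type's E/h falls below the running intake rate.
Rate on top 1: 2.143. mayflies: 1.17 < 2.143 → exclude; stop.
Optimal diet: small moths — 1 of 4 types.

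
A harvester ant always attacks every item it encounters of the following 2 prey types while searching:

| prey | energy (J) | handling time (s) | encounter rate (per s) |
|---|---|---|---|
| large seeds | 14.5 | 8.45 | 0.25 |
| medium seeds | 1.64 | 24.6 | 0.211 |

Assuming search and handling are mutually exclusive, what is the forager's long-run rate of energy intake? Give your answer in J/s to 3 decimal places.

0.478 J/s

Energy encountered per unit search time: 0.25×14.5 + 0.211×1.64 = 3.971 J/s.
Handling time per unit search time: 0.25×8.45 + 0.211×24.6 = 7.303.
Rate = 3.971/(1 + 7.303) = 0.4783 J/s.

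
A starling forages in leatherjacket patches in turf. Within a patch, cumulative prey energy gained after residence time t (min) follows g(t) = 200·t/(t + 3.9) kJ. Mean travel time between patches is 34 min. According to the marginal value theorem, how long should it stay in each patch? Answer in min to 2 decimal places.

Maximise g(t)/(T+t): set derivative to zero → g'(t)(T+t) = g(t).
g'(t) = 200·3.9/(t + 3.9)². Setting 200·3.9/(t+3.9)² = 200t/[(t+3.9)(34+t)] gives 3.9(34+t) = t(t+3.9), so t² = 3.9×34 = 132.6.
t* = √132.6 = 11.52 min.

11.52 min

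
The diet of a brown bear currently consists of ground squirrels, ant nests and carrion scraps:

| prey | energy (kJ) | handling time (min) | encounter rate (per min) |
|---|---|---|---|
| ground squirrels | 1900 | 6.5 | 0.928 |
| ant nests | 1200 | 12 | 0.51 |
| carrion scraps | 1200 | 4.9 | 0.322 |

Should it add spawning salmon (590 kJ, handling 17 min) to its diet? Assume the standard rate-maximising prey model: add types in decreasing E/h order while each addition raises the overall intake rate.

No

Intake rate on the current diet: R = (0.928×1900 + 0.51×1200 + 0.322×1200) / (1 + 0.928×6.5 + 0.51×12 + 0.322×4.9) = 2762/14.73 = 187.5 kJ/min.
Profitability of spawning salmon: 590/17 = 34.71 kJ/min.
Since 34.71 < R, time spent handling spawning salmon is better spent searching.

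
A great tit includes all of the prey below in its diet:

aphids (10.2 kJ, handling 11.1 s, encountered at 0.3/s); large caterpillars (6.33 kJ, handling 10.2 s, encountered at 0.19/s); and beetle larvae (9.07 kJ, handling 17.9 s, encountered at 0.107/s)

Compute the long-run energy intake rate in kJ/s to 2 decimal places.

R = (0.3×10.2 + 0.19×6.33 + 0.107×9.07) / (1 + 0.3×11.1 + 0.19×10.2 + 0.107×17.9) = 5.233/8.183 = 0.6395 kJ/s.

0.64 kJ/s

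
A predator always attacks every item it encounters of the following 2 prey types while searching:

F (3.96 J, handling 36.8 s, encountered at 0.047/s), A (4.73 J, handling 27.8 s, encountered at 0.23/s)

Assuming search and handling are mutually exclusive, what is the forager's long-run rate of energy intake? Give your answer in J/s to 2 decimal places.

0.14 J/s

R = (0.047×3.96 + 0.23×4.73) / (1 + 0.047×36.8 + 0.23×27.8) = 1.274/9.124 = 0.1396 J/s.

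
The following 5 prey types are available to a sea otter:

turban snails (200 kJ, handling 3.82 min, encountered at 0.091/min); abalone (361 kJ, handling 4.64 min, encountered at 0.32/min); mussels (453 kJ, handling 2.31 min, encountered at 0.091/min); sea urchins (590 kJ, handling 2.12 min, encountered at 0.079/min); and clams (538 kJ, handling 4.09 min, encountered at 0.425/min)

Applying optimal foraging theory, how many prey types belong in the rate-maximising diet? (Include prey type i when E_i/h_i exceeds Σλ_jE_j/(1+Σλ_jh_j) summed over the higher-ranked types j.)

3

Rank by E/h (kJ/min): sea urchins 278, mussels 196, clams 132, abalone 77.8, turban snails 52.4. Include each in turn until the next type's E/h falls below the running intake rate.
Rate on top 1: 39.92. mussels: 196 > 39.92 → include.
Rate on top 2: 63.75. clams: 132 > 63.75 → include.
Rate on top 3: 101.6. abalone: 77.8 < 101.6 → exclude; stop.
Optimal diet: sea urchins, mussels, clams — 3 of 5 types.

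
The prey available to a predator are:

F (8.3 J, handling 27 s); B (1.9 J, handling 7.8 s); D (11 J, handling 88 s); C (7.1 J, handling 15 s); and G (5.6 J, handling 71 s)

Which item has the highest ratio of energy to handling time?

In descending order of E/h:
C: 7.1/15 = 0.473 J/s
F: 8.3/27 = 0.307 J/s
B: 1.9/7.8 = 0.244 J/s
D: 11/88 = 0.125 J/s
G: 5.6/71 = 0.0789 J/s

C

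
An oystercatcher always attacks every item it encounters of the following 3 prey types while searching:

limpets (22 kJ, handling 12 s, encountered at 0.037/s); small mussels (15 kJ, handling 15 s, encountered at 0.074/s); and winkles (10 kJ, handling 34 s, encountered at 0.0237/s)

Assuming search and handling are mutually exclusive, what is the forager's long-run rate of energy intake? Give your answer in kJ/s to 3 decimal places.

0.643 kJ/s

Energy encountered per unit search time: 0.037×22 + 0.074×15 + 0.0237×10 = 2.161 kJ/s.
Handling time per unit search time: 0.037×12 + 0.074×15 + 0.0237×34 = 2.36.
Rate = 2.161/(1 + 2.36) = 0.6432 kJ/s.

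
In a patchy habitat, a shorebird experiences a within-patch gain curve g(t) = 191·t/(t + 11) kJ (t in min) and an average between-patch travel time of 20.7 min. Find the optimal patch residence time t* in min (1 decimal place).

Maximise g(t)/(T+t): set derivative to zero → g'(t)(T+t) = g(t).
g'(t) = 191·11/(t + 11)². Setting 191·11/(t+11)² = 191t/[(t+11)(20.7+t)] gives 11(20.7+t) = t(t+11), so t² = 11×20.7 = 227.7.
t* = √227.7 = 15.09 min.

15.1 min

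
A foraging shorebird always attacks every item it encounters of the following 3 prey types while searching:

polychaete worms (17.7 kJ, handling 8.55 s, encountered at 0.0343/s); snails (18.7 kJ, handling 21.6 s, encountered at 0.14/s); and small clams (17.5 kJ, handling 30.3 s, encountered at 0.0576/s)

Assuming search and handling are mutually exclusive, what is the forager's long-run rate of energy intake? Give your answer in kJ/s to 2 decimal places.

R = (0.0343×17.7 + 0.14×18.7 + 0.0576×17.5) / (1 + 0.0343×8.55 + 0.14×21.6 + 0.0576×30.3) = 4.233/6.063 = 0.6982 kJ/s.

0.70 kJ/s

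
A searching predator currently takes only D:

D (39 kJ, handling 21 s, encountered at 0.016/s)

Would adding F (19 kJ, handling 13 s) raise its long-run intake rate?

Current rate: (0.016×39)/(1 + 0.016×21) = 0.4671 kJ/s.
F: E/h = 19/13 = 1.462 kJ/s.
Since 1.462 > R, including F increases the long-run rate.

Yes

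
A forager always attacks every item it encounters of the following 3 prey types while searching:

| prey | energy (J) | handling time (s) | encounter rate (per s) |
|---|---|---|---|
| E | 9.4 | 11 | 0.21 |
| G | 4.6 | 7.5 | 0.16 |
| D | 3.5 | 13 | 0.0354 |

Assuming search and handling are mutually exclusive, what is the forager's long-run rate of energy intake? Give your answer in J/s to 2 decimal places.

0.57 J/s

R = (0.21×9.4 + 0.16×4.6 + 0.0354×3.5) / (1 + 0.21×11 + 0.16×7.5 + 0.0354×13) = 2.834/4.97 = 0.5702 J/s.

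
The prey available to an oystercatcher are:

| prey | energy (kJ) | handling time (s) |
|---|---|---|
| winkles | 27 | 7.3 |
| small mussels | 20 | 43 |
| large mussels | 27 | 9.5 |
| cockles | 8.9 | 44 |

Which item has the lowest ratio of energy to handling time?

cockles

Profitability E/h (kJ/s): winkles = 27/7.3 = 3.7, small mussels = 20/43 = 0.465, large mussels = 27/9.5 = 2.84, cockles = 8.9/44 = 0.202.
Ranked: winkles > large mussels > small mussels > cockles.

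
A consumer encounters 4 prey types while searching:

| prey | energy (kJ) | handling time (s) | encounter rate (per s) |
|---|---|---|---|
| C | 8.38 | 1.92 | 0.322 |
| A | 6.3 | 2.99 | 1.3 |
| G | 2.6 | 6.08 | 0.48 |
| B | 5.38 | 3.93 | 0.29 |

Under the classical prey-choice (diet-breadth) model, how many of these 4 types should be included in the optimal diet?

Rank by E/h (kJ/s): C 4.36, A 2.11, B 1.37, G 0.428. Include each in turn until the next type's E/h falls below the running intake rate.
Rate on top 1: 1.667. A: 2.11 > 1.667 → include.
Rate on top 2: 1.978. B: 1.37 < 1.978 → exclude; stop.
Optimal diet: C, A — 2 of 4 types.

2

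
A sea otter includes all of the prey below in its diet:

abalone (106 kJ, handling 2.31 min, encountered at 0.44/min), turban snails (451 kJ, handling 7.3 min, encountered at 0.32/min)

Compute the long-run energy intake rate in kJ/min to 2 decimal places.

43.87 kJ/min

R = Σλ_iE_i / (1 + Σλ_ih_i)
Numerator: 0.44×106 + 0.32×451 = 191
Denominator: 1 + 0.44×2.31 + 0.32×7.3 = 4.352
R = 191/4.352 = 43.87 kJ/min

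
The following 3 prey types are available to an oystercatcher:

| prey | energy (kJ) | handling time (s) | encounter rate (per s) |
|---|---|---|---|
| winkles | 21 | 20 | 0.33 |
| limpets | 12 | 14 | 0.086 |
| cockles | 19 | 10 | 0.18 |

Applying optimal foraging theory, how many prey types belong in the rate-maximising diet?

Rank by E/h (kJ/s): cockles 1.9, winkles 1.05, limpets 0.857. Include each in turn until the next type's E/h falls below the running intake rate.
Rate on top 1: 1.221. winkles: 1.05 < 1.221 → exclude; stop.
Optimal diet: cockles — 1 of 3 types.

1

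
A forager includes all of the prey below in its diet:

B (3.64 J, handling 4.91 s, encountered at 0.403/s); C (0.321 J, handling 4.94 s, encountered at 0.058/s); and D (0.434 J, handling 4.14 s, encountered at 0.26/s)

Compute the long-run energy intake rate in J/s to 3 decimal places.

Energy encountered per unit search time: 0.403×3.64 + 0.058×0.321 + 0.26×0.434 = 1.598 J/s.
Handling time per unit search time: 0.403×4.91 + 0.058×4.94 + 0.26×4.14 = 3.342.
Rate = 1.598/(1 + 3.342) = 0.3681 J/s.

0.368 J/s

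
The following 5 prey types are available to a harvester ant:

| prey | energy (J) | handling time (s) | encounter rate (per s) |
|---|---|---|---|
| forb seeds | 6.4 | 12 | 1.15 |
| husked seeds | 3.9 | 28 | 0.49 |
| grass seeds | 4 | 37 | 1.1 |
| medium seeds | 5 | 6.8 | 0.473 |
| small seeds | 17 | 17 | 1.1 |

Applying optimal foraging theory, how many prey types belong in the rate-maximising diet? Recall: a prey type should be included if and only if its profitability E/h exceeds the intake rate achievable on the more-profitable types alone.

1

E/h in descending order: small seeds 1, medium seeds 0.735, forb seeds 0.533, husked seeds 0.139, grass seeds 0.108 J/s. The optimal diet is the largest prefix of this list for which every included type satisfies E_i/h_i > R on the types above it.
Rate on top 1: 0.9492. medium seeds: 0.735 < 0.9492 → exclude; stop.
Optimal diet: small seeds — 1 of 5 types.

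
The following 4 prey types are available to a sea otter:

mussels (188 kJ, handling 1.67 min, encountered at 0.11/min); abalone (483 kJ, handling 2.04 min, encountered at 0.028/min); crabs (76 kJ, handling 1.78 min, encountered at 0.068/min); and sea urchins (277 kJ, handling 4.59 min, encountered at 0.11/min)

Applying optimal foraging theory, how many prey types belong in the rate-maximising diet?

Rank by E/h (kJ/min): abalone 237, mussels 113, sea urchins 60.3, crabs 42.7. Include each in turn until the next type's E/h falls below the running intake rate.
Rate on top 1: 12.79. mussels: 113 > 12.79 → include.
Rate on top 2: 27.57. sea urchins: 60.3 > 27.57 → include.
Rate on top 3: 37.05. crabs: 42.7 > 37.05 → include.
Optimal diet: abalone, mussels, sea urchins, crabs — 4 of 4 types.

4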